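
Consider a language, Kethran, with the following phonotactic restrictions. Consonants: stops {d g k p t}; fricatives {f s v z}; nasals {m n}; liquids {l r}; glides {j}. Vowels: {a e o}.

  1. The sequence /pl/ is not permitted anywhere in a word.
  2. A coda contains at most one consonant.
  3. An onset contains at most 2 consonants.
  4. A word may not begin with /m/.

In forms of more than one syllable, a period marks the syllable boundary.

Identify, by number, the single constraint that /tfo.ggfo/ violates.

/tfo.ggfo/: syllable 2 onset /ggf/ has 3 consonants (> 2).
This is a violation of constraint 3: "An onset contains at most 2 consonants."
The remaining constraints (1, 2, 4) are satisfied.

3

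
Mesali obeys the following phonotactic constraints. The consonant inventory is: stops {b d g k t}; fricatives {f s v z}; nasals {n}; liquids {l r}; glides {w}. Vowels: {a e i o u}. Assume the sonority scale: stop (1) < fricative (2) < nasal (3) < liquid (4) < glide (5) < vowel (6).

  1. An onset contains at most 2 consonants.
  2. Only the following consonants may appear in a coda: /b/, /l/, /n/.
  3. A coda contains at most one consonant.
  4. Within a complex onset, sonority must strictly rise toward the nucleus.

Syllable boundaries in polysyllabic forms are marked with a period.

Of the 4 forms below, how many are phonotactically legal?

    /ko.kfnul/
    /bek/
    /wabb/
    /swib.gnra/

/ko.kfnul/ — violates constraint 1: syllable 2 onset /kfn/ has 3 consonants (> 2) → phonotactically illegal
/bek/ — violates constraint 2: syllable 1 coda contains /k/, which is not a licensed coda consonant → phonotactically illegal
/wabb/ — violates constraint 3: syllable 1 coda /bb/ has 2 consonants (> 1) → phonotactically illegal
/swib.gnra/ — violates constraint 1: syllable 2 onset /gnr/ has 3 consonants (> 2) → phonotactically illegal
No form is phonotactically legal → 0.

0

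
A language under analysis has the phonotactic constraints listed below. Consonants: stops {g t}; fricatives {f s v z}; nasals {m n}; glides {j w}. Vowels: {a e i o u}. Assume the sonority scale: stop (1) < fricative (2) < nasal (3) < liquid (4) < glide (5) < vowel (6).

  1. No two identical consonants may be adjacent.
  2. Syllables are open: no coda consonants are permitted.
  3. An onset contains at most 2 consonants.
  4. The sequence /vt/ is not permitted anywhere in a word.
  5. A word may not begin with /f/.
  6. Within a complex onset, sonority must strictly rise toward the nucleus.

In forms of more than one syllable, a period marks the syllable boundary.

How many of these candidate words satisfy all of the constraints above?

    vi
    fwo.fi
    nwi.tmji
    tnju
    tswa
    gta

vi — σ1 onset /v/, coda /∅/ ok → well-formed
fwo.fi — violates constraint 5: word begins with /f/ → ill-formed
nwi.tmji — violates constraint 3: syllable 2 onset /tmj/ has 3 consonants (> 2) → ill-formed
tnju — violates constraint 3: syllable 1 onset /tnj/ has 3 consonants (> 2) → ill-formed
tswa — violates constraint 3: syllable 1 onset /tsw/ has 3 consonants (> 2) → ill-formed
gta — violates constraint 6: syllable 1 onset /gt/: /g/ (stop, 1) → /t/ (stop, 1) does not rise → ill-formed
Well-formed: vi → 1.

1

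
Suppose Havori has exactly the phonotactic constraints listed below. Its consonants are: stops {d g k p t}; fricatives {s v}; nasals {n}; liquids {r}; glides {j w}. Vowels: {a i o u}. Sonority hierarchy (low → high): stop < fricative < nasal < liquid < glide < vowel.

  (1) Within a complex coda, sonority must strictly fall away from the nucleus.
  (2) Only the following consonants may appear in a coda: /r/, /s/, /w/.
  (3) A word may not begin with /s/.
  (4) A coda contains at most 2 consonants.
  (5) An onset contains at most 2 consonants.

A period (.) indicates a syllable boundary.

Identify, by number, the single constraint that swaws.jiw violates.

3

swaws.jiw: word begins with /s/.
This is a violation of constraint 3: "A word may not begin with /s/."
The remaining constraints (1, 2, 4, 5) are satisfied.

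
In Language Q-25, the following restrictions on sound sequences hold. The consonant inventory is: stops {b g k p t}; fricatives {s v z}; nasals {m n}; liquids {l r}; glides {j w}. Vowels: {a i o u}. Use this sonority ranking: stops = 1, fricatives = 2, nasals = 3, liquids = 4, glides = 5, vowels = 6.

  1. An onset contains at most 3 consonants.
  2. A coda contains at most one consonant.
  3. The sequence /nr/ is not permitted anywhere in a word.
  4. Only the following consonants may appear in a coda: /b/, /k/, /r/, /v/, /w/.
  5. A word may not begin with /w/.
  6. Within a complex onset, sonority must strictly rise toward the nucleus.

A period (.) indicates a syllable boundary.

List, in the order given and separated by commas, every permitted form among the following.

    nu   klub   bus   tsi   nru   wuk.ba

nu — σ1 onset /n/, coda /∅/ ok → permitted
klub — σ1 onset /kl/ (1→4 rises), coda /b/ ok → permitted
bus — violates constraint 4: syllable 1 coda contains /s/, which is not a licensed coda consonant → not permitted
tsi — σ1 onset /ts/ (1→2 rises), coda /∅/ ok → permitted
nru — violates constraint 3: contains banned sequence /nr/ → not permitted
wuk.ba — violates constraint 5: word begins with /w/ → not permitted

nu, klub, tsi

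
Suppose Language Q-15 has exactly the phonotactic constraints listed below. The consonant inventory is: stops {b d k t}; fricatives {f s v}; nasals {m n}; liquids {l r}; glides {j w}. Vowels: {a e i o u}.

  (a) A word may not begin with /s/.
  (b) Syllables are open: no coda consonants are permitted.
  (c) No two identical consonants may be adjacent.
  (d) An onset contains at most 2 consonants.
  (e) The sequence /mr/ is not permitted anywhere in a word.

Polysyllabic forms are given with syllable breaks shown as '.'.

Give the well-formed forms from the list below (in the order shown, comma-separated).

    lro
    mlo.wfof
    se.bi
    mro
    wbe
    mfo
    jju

lro, wbe, mfo

lro — σ1 onset /lr/ (2C), coda /∅/ ok → well-formed
mlo.wfof — violates constraint (b): syllable 2 coda /f/ has 1 consonant (> 0) → ill-formed
se.bi — violates constraint (a): word begins with /s/ → ill-formed
mro — violates constraint (e): contains banned sequence /mr/ → ill-formed
wbe — σ1 onset /wb/ (2C), coda /∅/ ok → well-formed
mfo — σ1 onset /mf/ (2C), coda /∅/ ok → well-formed
jju — violates constraint (c): adjacent identical consonants /jj/ → ill-formed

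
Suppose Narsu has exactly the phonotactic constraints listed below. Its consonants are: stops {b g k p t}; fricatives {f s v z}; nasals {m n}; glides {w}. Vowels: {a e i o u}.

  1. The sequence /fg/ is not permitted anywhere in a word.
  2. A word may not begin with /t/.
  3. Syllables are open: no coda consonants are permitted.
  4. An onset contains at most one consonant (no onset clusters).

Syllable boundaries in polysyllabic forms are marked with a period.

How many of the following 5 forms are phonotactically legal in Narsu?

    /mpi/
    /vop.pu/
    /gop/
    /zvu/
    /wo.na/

1

/mpi/ — violates constraint 4: syllable 1 onset /mp/ has 2 consonants (> 1) → phonotactically illegal
/vop.pu/ — violates constraint 3: syllable 1 coda /p/ has 1 consonant (> 0) → phonotactically illegal
/gop/ — violates constraint 3: syllable 1 coda /p/ has 1 consonant (> 0) → phonotactically illegal
/zvu/ — violates constraint 4: syllable 1 onset /zv/ has 2 consonants (> 1) → phonotactically illegal
/wo.na/ — σ1 onset /w/, coda /∅/ ok; σ2 onset /n/, coda /∅/ ok → phonotactically legal
Phonotactically legal: /wo.na/ → 1.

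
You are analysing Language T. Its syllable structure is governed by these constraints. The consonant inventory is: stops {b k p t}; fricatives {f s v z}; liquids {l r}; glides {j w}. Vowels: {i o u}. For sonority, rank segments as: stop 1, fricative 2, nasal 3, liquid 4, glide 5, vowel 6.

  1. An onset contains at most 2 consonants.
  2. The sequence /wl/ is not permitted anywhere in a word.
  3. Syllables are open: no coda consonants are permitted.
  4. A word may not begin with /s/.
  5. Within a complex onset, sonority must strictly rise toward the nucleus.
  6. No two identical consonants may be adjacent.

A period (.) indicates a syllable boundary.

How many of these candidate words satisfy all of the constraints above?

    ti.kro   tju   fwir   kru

ti.kro — σ1 onset /t/, coda /∅/ ok; σ2 onset /kr/ (1→4 rises), coda /∅/ ok → phonotactically legal
tju — σ1 onset /tj/ (1→5 rises), coda /∅/ ok → phonotactically legal
fwir — violates constraint 3: syllable 1 coda /r/ has 1 consonant (> 0) → phonotactically illegal
kru — σ1 onset /kr/ (1→4 rises), coda /∅/ ok → phonotactically legal
Phonotactically legal: ti.kro, tju, kru → 3.

3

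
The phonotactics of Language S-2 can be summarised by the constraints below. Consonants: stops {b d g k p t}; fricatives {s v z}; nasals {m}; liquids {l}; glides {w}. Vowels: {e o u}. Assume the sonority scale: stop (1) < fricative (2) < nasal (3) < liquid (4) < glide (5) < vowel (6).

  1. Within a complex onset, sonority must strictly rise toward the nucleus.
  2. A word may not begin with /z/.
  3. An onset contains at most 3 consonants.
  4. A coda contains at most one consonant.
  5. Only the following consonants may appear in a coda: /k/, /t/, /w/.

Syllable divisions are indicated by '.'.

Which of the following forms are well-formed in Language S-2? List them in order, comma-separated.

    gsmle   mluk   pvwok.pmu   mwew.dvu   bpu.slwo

gsmle — violates constraint 3: syllable 1 onset /gsml/ has 4 consonants (> 3) → ill-formed
mluk — σ1 onset /ml/ (3→4 rises), coda /k/ ok → well-formed
pvwok.pmu — σ1 onset /pvw/ (1→2→5 rises), coda /k/ ok; σ2 onset /pm/ (1→3 rises), coda /∅/ ok → well-formed
mwew.dvu — σ1 onset /mw/ (3→5 rises), coda /w/ ok; σ2 onset /dv/ (1→2 rises), coda /∅/ ok → well-formed
bpu.slwo — violates constraint 1: syllable 1 onset /bp/: /b/ (stop, 1) → /p/ (stop, 1) does not rise → ill-formed

mluk, pvwok.pmu, mwew.dvu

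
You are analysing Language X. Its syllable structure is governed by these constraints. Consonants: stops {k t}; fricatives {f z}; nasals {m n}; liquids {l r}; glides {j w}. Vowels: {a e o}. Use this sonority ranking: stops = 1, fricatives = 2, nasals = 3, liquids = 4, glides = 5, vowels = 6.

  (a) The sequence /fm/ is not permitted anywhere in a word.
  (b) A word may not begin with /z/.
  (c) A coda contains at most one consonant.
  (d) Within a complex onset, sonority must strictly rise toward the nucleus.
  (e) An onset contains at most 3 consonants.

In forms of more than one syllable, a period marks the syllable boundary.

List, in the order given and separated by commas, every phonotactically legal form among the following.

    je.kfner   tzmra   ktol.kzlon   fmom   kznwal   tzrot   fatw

je.kfner — σ1 onset /j/, coda /∅/ ok; σ2 onset /kfn/ (1→2→3 rises), coda /r/ ok → phonotactically legal
tzmra — violates constraint (e): syllable 1 onset /tzmr/ has 4 consonants (> 3) → phonotactically illegal
ktol.kzlon — violates constraint (d): syllable 1 onset /kt/: /k/ (stop, 1) → /t/ (stop, 1) does not rise → phonotactically illegal
fmom — violates constraint (a): contains banned sequence /fm/ → phonotactically illegal
kznwal — violates constraint (e): syllable 1 onset /kznw/ has 4 consonants (> 3) → phonotactically illegal
tzrot — σ1 onset /tzr/ (1→2→4 rises), coda /t/ ok → phonotactically legal
fatw — violates constraint (c): syllable 1 coda /tw/ has 2 consonants (> 1) → phonotactically illegal

je.kfner, tzrot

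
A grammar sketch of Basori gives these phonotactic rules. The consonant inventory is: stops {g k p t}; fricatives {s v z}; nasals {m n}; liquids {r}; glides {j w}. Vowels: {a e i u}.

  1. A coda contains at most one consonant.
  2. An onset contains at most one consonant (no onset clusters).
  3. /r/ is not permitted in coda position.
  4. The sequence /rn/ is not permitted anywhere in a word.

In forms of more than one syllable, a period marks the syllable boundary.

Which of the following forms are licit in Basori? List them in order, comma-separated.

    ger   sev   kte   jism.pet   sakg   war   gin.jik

ger — violates constraint 3: syllable 1 coda contains /r/ → illicit
sev — σ1 onset /s/, coda /v/ ok → licit
kte — violates constraint 2: syllable 1 onset /kt/ has 2 consonants (> 1) → illicit
jism.pet — violates constraint 1: syllable 1 coda /sm/ has 2 consonants (> 1) → illicit
sakg — violates constraint 1: syllable 1 coda /kg/ has 2 consonants (> 1) → illicit
war — violates constraint 3: syllable 1 coda contains /r/ → illicit
gin.jik — σ1 onset /g/, coda /n/ ok; σ2 onset /j/, coda /k/ ok → licit

sev, gin.jik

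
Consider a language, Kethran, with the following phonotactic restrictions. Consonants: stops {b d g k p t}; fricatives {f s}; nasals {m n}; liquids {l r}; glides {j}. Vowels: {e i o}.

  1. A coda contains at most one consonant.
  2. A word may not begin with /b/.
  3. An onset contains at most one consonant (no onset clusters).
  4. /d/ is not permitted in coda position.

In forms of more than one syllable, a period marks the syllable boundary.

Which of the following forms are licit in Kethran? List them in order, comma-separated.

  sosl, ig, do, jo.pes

sosl — violates constraint 1: syllable 1 coda /sl/ has 2 consonants (> 1) → illicit
ig — σ1 onset /∅/, coda /g/ ok → licit
do — σ1 onset /d/, coda /∅/ ok → licit
jo.pes — σ1 onset /j/, coda /∅/ ok; σ2 onset /p/, coda /s/ ok → licit

ig, do, jo.pes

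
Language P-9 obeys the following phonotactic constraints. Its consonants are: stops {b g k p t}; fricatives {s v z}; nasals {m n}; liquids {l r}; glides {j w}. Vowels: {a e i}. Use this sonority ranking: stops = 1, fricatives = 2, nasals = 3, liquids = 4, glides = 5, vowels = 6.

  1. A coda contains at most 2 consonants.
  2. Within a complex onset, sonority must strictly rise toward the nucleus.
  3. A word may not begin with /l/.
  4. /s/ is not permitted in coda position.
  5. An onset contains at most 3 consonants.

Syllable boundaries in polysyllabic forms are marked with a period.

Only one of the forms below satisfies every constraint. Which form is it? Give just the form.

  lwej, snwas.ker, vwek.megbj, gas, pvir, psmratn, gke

lwej — violates constraint 3: word begins with /l/ → ill-formed
snwas.ker — violates constraint 4: syllable 1 coda contains /s/ → ill-formed
vwek.megbj — violates constraint 1: syllable 2 coda /gbj/ has 3 consonants (> 2) → ill-formed
gas — violates constraint 4: syllable 1 coda contains /s/ → ill-formed
pvir — σ1 onset /pv/ (1→2 rises), coda /r/ ok → well-formed
psmratn — violates constraint 5: syllable 1 onset /psmr/ has 4 consonants (> 3) → ill-formed
gke — violates constraint 2: syllable 1 onset /gk/: /g/ (stop, 1) → /k/ (stop, 1) does not rise → ill-formed

pvir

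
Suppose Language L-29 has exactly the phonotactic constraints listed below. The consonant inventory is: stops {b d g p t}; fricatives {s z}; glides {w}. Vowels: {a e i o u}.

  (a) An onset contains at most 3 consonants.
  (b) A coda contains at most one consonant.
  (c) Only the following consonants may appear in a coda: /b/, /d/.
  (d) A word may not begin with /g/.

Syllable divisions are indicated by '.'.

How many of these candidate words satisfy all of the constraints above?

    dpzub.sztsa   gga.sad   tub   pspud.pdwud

2

dpzub.sztsa — violates constraint (a): syllable 2 onset /szts/ has 4 consonants (> 3) → not permitted
gga.sad — violates constraint (d): word begins with /g/ → not permitted
tub — σ1 onset /t/, coda /b/ ok → permitted
pspud.pdwud — σ1 onset /psp/ (3C), coda /d/ ok; σ2 onset /pdw/ (3C), coda /d/ ok → permitted
Permitted: tub, pspud.pdwud → 2.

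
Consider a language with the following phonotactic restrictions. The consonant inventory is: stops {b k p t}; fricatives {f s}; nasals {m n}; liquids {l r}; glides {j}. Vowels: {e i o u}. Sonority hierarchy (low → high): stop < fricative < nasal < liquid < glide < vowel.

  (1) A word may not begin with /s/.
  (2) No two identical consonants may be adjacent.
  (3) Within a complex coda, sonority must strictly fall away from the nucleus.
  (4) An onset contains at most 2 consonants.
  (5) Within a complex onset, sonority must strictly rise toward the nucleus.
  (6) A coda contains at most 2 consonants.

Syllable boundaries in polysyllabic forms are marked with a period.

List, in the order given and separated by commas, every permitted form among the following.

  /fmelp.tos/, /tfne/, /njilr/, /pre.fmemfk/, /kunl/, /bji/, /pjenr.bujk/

/fmelp.tos/ — σ1 onset /fm/ (2→3 rises), coda /lp/ (4→1 falls) ok; σ2 onset /t/, coda /s/ ok → permitted
/tfne/ — violates constraint 4: syllable 1 onset /tfn/ has 3 consonants (> 2) → not permitted
/njilr/ — violates constraint 3: syllable 1 coda /lr/: /l/ (liquid, 4) → /r/ (liquid, 4) does not fall → not permitted
/pre.fmemfk/ — violates constraint 6: syllable 2 coda /mfk/ has 3 consonants (> 2) → not permitted
/kunl/ — violates constraint 3: syllable 1 coda /nl/: /n/ (nasal, 3) → /l/ (liquid, 4) does not fall → not permitted
/bji/ — σ1 onset /bj/ (1→5 rises), coda /∅/ ok → permitted
/pjenr.bujk/ — violates constraint 3: syllable 1 coda /nr/: /n/ (nasal, 3) → /r/ (liquid, 4) does not fall → not permitted

/fmelp.tos/, /bji/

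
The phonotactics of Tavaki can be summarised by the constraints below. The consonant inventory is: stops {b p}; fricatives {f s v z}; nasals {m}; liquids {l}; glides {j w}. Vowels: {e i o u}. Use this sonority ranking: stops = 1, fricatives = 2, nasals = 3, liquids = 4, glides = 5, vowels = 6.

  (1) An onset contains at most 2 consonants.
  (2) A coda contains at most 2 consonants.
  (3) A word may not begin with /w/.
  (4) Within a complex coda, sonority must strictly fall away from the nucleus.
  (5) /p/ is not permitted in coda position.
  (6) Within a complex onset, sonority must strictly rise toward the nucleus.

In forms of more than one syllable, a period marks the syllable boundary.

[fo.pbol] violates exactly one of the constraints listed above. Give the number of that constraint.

6

[fo.pbol]: syllable 2 onset /pb/: /p/ (stop, 1) → /b/ (stop, 1) does not rise.
This is a violation of constraint 6: "Within a complex onset, sonority must strictly rise toward the nucleus."
The remaining constraints (1, 2, 3, 4, 5) are satisfied.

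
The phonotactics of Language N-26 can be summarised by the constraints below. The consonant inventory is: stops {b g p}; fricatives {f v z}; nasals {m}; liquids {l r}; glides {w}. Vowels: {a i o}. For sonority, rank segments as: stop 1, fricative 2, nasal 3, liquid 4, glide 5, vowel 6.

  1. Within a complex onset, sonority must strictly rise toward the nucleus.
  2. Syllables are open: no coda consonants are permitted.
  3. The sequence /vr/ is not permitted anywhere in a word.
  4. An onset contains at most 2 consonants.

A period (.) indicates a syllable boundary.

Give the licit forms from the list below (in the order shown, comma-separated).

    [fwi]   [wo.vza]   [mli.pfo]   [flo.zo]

[fwi] — σ1 onset /fw/ (2→5 rises), coda /∅/ ok → licit
[wo.vza] — violates constraint 1: syllable 2 onset /vz/: /v/ (fricative, 2) → /z/ (fricative, 2) does not rise → illicit
[mli.pfo] — σ1 onset /ml/ (3→4 rises), coda /∅/ ok; σ2 onset /pf/ (1→2 rises), coda /∅/ ok → licit
[flo.zo] — σ1 onset /fl/ (2→4 rises), coda /∅/ ok; σ2 onset /z/, coda /∅/ ok → licit

[fwi], [mli.pfo], [flo.zo]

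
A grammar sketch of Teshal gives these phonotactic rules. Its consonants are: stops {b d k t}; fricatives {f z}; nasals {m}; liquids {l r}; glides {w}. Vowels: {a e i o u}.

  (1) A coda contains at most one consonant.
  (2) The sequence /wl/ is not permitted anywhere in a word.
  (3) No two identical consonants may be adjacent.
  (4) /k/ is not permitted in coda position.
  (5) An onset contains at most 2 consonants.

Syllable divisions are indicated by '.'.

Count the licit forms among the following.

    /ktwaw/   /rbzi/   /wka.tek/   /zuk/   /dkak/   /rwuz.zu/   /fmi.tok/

0

/ktwaw/ — violates constraint 5: syllable 1 onset /ktw/ has 3 consonants (> 2) → illicit
/rbzi/ — violates constraint 5: syllable 1 onset /rbz/ has 3 consonants (> 2) → illicit
/wka.tek/ — violates constraint 4: syllable 2 coda contains /k/ → illicit
/zuk/ — violates constraint 4: syllable 1 coda contains /k/ → illicit
/dkak/ — violates constraint 4: syllable 1 coda contains /k/ → illicit
/rwuz.zu/ — violates constraint 3: adjacent identical consonants /zz/ → illicit
/fmi.tok/ — violates constraint 4: syllable 2 coda contains /k/ → illicit
No form is licit → 0.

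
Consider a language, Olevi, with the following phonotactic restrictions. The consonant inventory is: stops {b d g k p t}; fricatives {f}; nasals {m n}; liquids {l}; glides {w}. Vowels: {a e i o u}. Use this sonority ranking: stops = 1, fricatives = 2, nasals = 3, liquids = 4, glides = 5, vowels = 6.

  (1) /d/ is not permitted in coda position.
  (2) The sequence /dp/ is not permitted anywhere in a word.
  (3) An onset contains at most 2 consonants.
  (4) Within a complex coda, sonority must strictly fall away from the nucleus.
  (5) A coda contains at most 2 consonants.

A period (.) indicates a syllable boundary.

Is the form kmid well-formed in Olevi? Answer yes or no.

no

kmid — violates constraint 1: syllable 1 coda contains /d/ → ill-formed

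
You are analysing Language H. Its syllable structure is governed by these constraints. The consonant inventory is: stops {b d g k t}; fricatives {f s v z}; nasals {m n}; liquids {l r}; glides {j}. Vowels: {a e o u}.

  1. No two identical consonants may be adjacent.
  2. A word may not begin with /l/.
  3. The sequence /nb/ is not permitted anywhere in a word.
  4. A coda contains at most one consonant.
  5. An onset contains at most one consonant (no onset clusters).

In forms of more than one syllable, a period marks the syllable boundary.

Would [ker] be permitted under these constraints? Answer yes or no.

[ker] — σ1 onset /k/, coda /r/ ok → permitted

yes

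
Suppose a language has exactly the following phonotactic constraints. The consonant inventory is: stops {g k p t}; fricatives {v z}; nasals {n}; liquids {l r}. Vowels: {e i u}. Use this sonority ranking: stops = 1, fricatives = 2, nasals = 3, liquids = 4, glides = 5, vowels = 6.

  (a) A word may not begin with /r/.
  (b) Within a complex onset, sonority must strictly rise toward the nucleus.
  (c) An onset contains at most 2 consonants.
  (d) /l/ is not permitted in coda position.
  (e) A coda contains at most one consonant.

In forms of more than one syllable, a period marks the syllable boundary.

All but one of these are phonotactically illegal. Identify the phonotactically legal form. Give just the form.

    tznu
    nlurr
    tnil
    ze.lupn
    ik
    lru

ik

tznu — violates constraint (c): syllable 1 onset /tzn/ has 3 consonants (> 2) → phonotactically illegal
nlurr — violates constraint (e): syllable 1 coda /rr/ has 2 consonants (> 1) → phonotactically illegal
tnil — violates constraint (d): syllable 1 coda contains /l/ → phonotactically illegal
ze.lupn — violates constraint (e): syllable 2 coda /pn/ has 2 consonants (> 1) → phonotactically illegal
ik — σ1 onset /∅/, coda /k/ ok → phonotactically legal
lru — violates constraint (b): syllable 1 onset /lr/: /l/ (liquid, 4) → /r/ (liquid, 4) does not rise → phonotactically illegal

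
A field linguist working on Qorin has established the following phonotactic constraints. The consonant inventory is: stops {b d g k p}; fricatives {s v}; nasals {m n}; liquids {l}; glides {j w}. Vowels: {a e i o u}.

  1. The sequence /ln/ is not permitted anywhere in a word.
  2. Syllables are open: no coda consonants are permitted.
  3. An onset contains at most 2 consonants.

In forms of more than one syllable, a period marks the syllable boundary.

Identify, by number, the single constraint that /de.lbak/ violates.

/de.lbak/: syllable 2 coda /k/ has 1 consonant (> 0).
This is a violation of constraint 2: "Syllables are open: no coda consonants are permitted."
The remaining constraints (1, 3) are satisfied.

2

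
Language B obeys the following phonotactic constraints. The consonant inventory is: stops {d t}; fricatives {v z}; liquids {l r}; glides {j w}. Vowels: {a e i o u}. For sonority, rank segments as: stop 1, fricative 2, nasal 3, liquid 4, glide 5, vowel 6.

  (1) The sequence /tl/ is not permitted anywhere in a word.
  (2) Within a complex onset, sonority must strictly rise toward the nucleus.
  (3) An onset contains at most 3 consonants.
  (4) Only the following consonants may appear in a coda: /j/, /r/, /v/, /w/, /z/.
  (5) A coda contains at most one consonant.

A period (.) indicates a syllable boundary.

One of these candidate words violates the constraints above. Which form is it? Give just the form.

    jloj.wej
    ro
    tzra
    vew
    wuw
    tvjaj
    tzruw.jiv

jloj.wej

jloj.wej — violates constraint 2: syllable 1 onset /jl/: /j/ (glide, 5) → /l/ (liquid, 4) does not rise → phonotactically illegal
ro — σ1 onset /r/, coda /∅/ ok → phonotactically legal
tzra — σ1 onset /tzr/ (1→2→4 rises), coda /∅/ ok → phonotactically legal
vew — σ1 onset /v/, coda /w/ ok → phonotactically legal
wuw — σ1 onset /w/, coda /w/ ok → phonotactically legal
tvjaj — σ1 onset /tvj/ (1→2→5 rises), coda /j/ ok → phonotactically legal
tzruw.jiv — σ1 onset /tzr/ (1→2→4 rises), coda /w/ ok; σ2 onset /j/, coda /v/ ok → phonotactically legal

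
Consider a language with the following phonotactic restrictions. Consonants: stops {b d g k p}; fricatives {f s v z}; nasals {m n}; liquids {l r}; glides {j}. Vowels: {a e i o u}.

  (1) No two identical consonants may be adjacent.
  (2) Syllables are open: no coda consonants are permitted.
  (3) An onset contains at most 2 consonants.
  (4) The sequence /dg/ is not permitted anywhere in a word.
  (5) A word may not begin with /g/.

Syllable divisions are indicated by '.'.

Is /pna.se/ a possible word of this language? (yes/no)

/pna.se/ — σ1 onset /pn/ (2C), coda /∅/ ok; σ2 onset /s/, coda /∅/ ok → phonotactically legal

yes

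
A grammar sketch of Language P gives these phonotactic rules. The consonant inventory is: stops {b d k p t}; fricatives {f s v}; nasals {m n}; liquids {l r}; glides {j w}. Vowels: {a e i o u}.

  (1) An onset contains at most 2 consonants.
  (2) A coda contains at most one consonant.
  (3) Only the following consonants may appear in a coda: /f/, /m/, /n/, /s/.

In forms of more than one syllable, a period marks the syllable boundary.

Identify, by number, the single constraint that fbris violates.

1

fbris: syllable 1 onset /fbr/ has 3 consonants (> 2).
This is a violation of constraint 1: "An onset contains at most 2 consonants."
The remaining constraints (2, 3) are satisfied.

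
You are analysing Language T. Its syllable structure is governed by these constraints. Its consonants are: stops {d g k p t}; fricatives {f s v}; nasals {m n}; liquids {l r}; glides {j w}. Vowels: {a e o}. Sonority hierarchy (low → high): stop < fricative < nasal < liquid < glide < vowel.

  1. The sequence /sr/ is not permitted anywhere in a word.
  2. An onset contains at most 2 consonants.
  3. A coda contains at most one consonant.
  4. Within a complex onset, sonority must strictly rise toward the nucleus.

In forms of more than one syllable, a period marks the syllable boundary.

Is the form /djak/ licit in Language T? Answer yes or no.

yes

/djak/ — σ1 onset /dj/ (1→5 rises), coda /k/ ok → licit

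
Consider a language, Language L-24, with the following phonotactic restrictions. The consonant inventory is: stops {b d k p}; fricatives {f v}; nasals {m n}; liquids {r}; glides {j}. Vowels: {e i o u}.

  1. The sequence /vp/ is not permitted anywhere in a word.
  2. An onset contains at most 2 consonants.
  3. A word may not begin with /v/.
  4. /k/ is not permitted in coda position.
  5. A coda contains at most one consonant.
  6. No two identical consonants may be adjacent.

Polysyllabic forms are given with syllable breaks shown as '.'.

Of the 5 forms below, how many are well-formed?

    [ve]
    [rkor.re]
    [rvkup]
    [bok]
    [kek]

[ve] — violates constraint 3: word begins with /v/ → ill-formed
[rkor.re] — violates constraint 6: adjacent identical consonants /rr/ → ill-formed
[rvkup] — violates constraint 2: syllable 1 onset /rvk/ has 3 consonants (> 2) → ill-formed
[bok] — violates constraint 4: syllable 1 coda contains /k/ → ill-formed
[kek] — violates constraint 4: syllable 1 coda contains /k/ → ill-formed
No form is well-formed → 0.

0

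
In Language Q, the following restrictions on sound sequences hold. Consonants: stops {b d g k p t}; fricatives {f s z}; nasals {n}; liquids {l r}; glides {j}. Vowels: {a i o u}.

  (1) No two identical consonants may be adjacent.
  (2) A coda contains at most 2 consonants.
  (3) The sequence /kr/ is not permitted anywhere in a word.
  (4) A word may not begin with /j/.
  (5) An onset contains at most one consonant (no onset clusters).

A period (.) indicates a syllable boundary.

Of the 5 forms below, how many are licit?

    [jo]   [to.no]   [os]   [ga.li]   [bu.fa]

[jo] — violates constraint 4: word begins with /j/ → illicit
[to.no] — σ1 onset /t/, coda /∅/ ok; σ2 onset /n/, coda /∅/ ok → licit
[os] — σ1 onset /∅/, coda /s/ ok → licit
[ga.li] — σ1 onset /g/, coda /∅/ ok; σ2 onset /l/, coda /∅/ ok → licit
[bu.fa] — σ1 onset /b/, coda /∅/ ok; σ2 onset /f/, coda /∅/ ok → licit
Licit: [to.no], [os], [ga.li], [bu.fa] → 4.

4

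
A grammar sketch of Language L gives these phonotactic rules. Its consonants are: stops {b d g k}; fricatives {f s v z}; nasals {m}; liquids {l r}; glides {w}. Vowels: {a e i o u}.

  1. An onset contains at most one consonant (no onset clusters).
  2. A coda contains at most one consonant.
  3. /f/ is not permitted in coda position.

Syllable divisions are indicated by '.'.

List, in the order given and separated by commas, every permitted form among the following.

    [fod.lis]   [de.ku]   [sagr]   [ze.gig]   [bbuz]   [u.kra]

[fod.lis], [de.ku], [ze.gig]

[fod.lis] — σ1 onset /f/, coda /d/ ok; σ2 onset /l/, coda /s/ ok → permitted
[de.ku] — σ1 onset /d/, coda /∅/ ok; σ2 onset /k/, coda /∅/ ok → permitted
[sagr] — violates constraint 2: syllable 1 coda /gr/ has 2 consonants (> 1) → not permitted
[ze.gig] — σ1 onset /z/, coda /∅/ ok; σ2 onset /g/, coda /g/ ok → permitted
[bbuz] — violates constraint 1: syllable 1 onset /bb/ has 2 consonants (> 1) → not permitted
[u.kra] — violates constraint 1: syllable 2 onset /kr/ has 2 consonants (> 1) → not permitted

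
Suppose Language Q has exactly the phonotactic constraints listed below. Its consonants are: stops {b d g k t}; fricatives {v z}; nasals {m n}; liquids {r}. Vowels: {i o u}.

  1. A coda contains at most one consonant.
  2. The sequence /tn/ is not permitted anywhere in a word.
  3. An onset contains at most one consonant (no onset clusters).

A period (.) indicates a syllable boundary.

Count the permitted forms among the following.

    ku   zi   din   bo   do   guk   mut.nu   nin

7

ku — σ1 onset /k/, coda /∅/ ok → permitted
zi — σ1 onset /z/, coda /∅/ ok → permitted
din — σ1 onset /d/, coda /n/ ok → permitted
bo — σ1 onset /b/, coda /∅/ ok → permitted
do — σ1 onset /d/, coda /∅/ ok → permitted
guk — σ1 onset /g/, coda /k/ ok → permitted
mut.nu — violates constraint 2: contains banned sequence /tn/ → not permitted
nin — σ1 onset /n/, coda /n/ ok → permitted
Permitted: ku, zi, din, bo, do, guk, nin → 7.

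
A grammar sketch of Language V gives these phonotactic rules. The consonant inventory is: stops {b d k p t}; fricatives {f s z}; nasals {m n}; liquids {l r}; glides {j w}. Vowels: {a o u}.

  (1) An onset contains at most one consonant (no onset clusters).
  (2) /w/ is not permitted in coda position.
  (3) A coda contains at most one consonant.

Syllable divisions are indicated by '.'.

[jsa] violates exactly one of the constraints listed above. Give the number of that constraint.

[jsa]: syllable 1 onset /js/ has 2 consonants (> 1).
This is a violation of constraint 1: "An onset contains at most one consonant (no onset clusters)."
The remaining constraints (2, 3) are satisfied.

1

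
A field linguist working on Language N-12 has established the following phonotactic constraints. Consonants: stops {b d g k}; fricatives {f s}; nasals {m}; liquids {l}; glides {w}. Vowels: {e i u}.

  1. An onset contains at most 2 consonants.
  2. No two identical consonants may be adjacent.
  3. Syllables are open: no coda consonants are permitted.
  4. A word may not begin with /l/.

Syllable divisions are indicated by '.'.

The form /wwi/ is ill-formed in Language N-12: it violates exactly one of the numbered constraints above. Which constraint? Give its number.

/wwi/: adjacent identical consonants /ww/.
This is a violation of constraint 2: "No two identical consonants may be adjacent."
The remaining constraints (1, 3, 4) are satisfied.

2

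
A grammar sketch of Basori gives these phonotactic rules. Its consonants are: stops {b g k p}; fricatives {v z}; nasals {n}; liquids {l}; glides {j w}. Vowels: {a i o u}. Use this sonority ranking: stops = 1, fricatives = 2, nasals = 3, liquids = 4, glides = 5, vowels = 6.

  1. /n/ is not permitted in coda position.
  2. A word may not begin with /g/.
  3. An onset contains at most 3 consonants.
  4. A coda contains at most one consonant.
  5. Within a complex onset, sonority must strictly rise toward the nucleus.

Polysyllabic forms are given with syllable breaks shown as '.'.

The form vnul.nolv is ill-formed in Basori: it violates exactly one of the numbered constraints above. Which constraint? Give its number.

vnul.nolv: syllable 2 coda /lv/ has 2 consonants (> 1).
This is a violation of constraint 4: "A coda contains at most one consonant."
The remaining constraints (1, 2, 3, 5) are satisfied.

4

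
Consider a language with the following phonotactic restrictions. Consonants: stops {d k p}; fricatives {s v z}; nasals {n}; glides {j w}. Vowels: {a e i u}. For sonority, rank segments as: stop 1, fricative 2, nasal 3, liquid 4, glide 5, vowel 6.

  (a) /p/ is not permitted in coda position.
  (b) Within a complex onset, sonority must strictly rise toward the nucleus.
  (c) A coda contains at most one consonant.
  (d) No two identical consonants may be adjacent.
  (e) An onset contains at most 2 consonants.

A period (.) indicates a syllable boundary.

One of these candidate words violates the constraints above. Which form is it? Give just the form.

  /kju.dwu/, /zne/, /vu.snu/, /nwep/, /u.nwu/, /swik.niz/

/nwep/

/kju.dwu/ — σ1 onset /kj/ (1→5 rises), coda /∅/ ok; σ2 onset /dw/ (1→5 rises), coda /∅/ ok → well-formed
/zne/ — σ1 onset /zn/ (2→3 rises), coda /∅/ ok → well-formed
/vu.snu/ — σ1 onset /v/, coda /∅/ ok; σ2 onset /sn/ (2→3 rises), coda /∅/ ok → well-formed
/nwep/ — violates constraint (a): syllable 1 coda contains /p/ → ill-formed
/u.nwu/ — σ1 onset /∅/, coda /∅/ ok; σ2 onset /nw/ (3→5 rises), coda /∅/ ok → well-formed
/swik.niz/ — σ1 onset /sw/ (2→5 rises), coda /k/ ok; σ2 onset /n/, coda /z/ ok → well-formed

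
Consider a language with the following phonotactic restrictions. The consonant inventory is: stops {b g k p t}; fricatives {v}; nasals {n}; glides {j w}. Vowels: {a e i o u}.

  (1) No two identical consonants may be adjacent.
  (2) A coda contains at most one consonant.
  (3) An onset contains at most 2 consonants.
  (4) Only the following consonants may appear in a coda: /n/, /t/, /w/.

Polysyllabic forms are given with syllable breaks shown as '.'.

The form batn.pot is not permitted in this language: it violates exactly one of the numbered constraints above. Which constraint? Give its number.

2

batn.pot: syllable 1 coda /tn/ has 2 consonants (> 1).
This is a violation of constraint 2: "A coda contains at most one consonant."
The remaining constraints (1, 3, 4) are satisfied.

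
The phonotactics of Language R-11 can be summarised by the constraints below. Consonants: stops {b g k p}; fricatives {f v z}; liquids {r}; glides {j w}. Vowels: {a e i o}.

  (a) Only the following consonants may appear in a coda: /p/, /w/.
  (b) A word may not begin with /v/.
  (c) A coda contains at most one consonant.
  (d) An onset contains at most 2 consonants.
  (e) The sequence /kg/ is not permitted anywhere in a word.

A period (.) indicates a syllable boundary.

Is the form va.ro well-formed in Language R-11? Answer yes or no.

va.ro — violates constraint (b): word begins with /v/ → ill-formed

no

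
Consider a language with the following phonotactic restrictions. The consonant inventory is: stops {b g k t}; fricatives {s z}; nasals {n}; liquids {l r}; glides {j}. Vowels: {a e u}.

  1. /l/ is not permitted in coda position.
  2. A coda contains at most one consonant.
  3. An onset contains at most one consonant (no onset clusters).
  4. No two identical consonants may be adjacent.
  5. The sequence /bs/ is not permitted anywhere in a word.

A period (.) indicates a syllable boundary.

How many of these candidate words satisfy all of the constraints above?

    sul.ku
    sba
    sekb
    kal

sul.ku — violates constraint 1: syllable 1 coda contains /l/ → phonotactically illegal
sba — violates constraint 3: syllable 1 onset /sb/ has 2 consonants (> 1) → phonotactically illegal
sekb — violates constraint 2: syllable 1 coda /kb/ has 2 consonants (> 1) → phonotactically illegal
kal — violates constraint 1: syllable 1 coda contains /l/ → phonotactically illegal
No form is phonotactically legal → 0.

0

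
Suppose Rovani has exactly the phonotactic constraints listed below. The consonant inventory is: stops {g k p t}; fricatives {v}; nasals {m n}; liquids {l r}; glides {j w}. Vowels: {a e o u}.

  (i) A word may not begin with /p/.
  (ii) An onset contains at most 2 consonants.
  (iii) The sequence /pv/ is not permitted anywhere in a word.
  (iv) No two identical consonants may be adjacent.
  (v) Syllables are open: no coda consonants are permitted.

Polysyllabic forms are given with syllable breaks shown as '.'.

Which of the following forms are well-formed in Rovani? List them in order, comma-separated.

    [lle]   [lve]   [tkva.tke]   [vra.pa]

[lve], [vra.pa]

[lle] — violates constraint (iv): adjacent identical consonants /ll/ → ill-formed
[lve] — σ1 onset /lv/ (2C), coda /∅/ ok → well-formed
[tkva.tke] — violates constraint (ii): syllable 1 onset /tkv/ has 3 consonants (> 2) → ill-formed
[vra.pa] — σ1 onset /vr/ (2C), coda /∅/ ok; σ2 onset /p/, coda /∅/ ok → well-formed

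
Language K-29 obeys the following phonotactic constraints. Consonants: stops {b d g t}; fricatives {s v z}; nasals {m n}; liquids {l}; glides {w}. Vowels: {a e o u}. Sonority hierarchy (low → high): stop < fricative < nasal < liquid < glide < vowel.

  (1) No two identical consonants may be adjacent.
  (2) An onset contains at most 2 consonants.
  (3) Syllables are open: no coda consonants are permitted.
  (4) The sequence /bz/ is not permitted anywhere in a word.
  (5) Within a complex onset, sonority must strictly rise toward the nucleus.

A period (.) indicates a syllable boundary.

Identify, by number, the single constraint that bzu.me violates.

bzu.me: contains banned sequence /bz/.
This is a violation of constraint 4: "The sequence /bz/ is not permitted anywhere in a word."
The remaining constraints (1, 2, 3, 5) are satisfied.

4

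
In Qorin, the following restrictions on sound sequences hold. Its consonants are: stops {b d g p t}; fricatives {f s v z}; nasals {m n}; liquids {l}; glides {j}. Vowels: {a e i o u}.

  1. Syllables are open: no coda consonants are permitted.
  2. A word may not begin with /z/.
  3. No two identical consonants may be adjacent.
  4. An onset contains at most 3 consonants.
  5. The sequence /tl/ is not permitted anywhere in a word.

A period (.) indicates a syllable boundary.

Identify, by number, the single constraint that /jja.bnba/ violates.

3

/jja.bnba/: adjacent identical consonants /jj/.
This is a violation of constraint 3: "No two identical consonants may be adjacent."
The remaining constraints (1, 2, 4, 5) are satisfied.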